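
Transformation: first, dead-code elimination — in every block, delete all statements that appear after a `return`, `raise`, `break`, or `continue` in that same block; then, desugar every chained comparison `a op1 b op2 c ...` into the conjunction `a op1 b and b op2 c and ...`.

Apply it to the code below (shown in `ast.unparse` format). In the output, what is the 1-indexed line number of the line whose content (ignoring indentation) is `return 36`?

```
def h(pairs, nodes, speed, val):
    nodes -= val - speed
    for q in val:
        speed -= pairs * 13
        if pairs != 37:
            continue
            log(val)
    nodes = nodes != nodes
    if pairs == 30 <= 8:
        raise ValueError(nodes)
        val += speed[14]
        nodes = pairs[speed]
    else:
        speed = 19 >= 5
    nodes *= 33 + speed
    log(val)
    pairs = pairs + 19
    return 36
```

Transformed code:
def h(pairs, nodes, speed, val):
    nodes -= val - speed
    for q in val:
        speed -= pairs * 13
        if pairs != 37:
            continue
    nodes = nodes != nodes
    if pairs == 30 and 30 <= 8:
        raise ValueError(nodes)
    else:
        speed = 19 >= 5
    nodes *= 33 + speed
    log(val)
    pairs = pairs + 19
    return 36

15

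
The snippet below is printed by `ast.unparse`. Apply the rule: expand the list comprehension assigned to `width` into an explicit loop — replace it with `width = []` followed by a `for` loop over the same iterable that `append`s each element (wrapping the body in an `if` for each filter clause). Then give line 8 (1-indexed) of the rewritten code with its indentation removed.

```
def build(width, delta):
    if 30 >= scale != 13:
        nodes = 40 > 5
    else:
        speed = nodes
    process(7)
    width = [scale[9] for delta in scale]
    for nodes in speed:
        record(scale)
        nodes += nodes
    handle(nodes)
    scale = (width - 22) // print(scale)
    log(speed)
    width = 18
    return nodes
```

Transformed code:
def build(width, delta):
    if 30 >= scale != 13:
        nodes = 40 > 5
    else:
        speed = nodes
    process(7)
    width = []
    for delta in scale:
        width.append(scale[9])
    for nodes in speed:
        record(scale)
        nodes += nodes
    handle(nodes)
    scale = (width - 22) // print(scale)
    log(speed)
    width = 18
    return nodes

for delta in scale:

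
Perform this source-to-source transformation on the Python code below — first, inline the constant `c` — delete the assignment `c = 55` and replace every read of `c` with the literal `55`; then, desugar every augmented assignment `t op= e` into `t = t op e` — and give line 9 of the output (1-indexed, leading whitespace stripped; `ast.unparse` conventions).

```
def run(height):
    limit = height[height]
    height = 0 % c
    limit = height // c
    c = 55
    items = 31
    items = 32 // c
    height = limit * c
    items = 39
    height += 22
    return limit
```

height = height + 22

Transformed code:
def run(height):
    limit = height[height]
    height = 0 % 55
    limit = height // 55
    items = 31
    items = 32 // 55
    height = limit * 55
    items = 39
    height = height + 22
    return limit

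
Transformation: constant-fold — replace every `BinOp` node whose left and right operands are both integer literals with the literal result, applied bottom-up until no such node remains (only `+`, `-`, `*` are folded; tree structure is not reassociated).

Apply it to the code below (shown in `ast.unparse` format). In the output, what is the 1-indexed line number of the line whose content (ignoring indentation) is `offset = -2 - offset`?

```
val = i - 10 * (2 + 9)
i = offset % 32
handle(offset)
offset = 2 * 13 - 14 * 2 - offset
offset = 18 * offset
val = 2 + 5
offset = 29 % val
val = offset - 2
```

Transformed code:
val = i - 110
i = offset % 32
handle(offset)
offset = -2 - offset
offset = 18 * offset
val = 7
offset = 29 % val
val = offset - 2

4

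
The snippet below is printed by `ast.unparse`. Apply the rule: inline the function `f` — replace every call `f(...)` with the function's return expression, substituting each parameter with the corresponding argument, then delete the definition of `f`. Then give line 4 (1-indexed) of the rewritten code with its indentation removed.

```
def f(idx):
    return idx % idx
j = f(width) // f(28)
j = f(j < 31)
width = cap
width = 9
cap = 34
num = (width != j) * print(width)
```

Transformed code:
j = width % width // (28 % 28)
j = (j < 31) % (j < 31)
width = cap
width = 9
cap = 34
num = (width != j) * print(width)

width = 9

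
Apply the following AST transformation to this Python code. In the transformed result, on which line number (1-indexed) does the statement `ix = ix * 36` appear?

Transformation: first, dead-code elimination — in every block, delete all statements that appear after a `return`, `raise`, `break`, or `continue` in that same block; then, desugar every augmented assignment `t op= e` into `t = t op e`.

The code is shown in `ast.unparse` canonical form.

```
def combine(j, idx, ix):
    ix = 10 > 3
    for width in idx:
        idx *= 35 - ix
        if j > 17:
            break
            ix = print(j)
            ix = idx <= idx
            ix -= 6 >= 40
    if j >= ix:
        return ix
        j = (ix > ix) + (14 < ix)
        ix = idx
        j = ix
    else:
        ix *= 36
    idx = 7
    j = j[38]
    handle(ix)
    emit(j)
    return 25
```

Transformed code:
def combine(j, idx, ix):
    ix = 10 > 3
    for width in idx:
        idx = idx * (35 - ix)
        if j > 17:
            break
    if j >= ix:
        return ix
    else:
        ix = ix * 36
    idx = 7
    j = j[38]
    handle(ix)
    emit(j)
    return 25

10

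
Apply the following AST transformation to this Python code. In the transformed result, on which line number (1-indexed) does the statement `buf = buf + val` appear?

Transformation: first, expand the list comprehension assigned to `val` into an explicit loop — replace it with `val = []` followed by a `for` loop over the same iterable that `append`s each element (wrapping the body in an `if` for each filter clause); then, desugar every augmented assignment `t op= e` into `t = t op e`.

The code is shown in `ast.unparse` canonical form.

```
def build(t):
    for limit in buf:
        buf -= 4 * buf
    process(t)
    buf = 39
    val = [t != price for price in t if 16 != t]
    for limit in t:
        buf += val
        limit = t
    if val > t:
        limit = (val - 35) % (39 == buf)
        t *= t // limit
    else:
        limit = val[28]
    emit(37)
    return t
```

11

Transformed code:
def build(t):
    for limit in buf:
        buf = buf - 4 * buf
    process(t)
    buf = 39
    val = []
    for price in t:
        if 16 != t:
            val.append(t != price)
    for limit in t:
        buf = buf + val
        limit = t
    if val > t:
        limit = (val - 35) % (39 == buf)
        t = t * (t // limit)
    else:
        limit = val[28]
    emit(37)
    return t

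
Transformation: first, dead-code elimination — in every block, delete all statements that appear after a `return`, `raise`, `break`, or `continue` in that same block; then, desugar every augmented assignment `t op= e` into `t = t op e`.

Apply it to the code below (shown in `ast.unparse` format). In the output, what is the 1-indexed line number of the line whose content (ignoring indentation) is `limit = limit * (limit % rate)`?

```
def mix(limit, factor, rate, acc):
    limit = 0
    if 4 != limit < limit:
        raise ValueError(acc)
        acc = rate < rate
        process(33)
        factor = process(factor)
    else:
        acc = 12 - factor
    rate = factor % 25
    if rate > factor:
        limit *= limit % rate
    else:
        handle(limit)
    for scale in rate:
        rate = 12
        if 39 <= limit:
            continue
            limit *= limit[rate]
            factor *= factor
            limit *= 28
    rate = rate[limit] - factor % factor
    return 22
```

9

Transformed code:
def mix(limit, factor, rate, acc):
    limit = 0
    if 4 != limit < limit:
        raise ValueError(acc)
    else:
        acc = 12 - factor
    rate = factor % 25
    if rate > factor:
        limit = limit * (limit % rate)
    else:
        handle(limit)
    for scale in rate:
        rate = 12
        if 39 <= limit:
            continue
    rate = rate[limit] - factor % factor
    return 22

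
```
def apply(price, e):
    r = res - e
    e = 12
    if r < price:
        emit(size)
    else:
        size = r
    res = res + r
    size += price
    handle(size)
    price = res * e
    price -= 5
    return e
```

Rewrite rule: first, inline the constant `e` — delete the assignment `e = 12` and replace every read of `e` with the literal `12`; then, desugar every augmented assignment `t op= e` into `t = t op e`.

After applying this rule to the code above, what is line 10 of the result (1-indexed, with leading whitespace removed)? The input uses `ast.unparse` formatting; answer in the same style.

price = res * 12

Transformed code:
def apply(price, e):
    r = res - 12
    if r < price:
        emit(size)
    else:
        size = r
    res = res + r
    size = size + price
    handle(size)
    price = res * 12
    price = price - 5
    return 12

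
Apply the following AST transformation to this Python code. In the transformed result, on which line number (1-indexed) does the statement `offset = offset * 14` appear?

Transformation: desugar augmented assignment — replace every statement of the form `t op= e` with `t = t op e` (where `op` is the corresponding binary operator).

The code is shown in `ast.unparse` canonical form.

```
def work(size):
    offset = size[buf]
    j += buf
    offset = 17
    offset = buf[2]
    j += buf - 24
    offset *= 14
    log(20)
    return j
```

7

Transformed code:
def work(size):
    offset = size[buf]
    j = j + buf
    offset = 17
    offset = buf[2]
    j = j + (buf - 24)
    offset = offset * 14
    log(20)
    return j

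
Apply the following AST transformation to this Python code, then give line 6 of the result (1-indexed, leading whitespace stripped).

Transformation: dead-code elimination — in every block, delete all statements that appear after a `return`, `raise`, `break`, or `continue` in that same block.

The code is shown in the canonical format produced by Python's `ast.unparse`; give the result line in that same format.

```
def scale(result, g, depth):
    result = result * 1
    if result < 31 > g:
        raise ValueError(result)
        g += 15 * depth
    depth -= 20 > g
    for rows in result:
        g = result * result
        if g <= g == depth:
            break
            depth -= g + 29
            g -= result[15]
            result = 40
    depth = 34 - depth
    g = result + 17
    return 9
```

Transformed code:
def scale(result, g, depth):
    result = result * 1
    if result < 31 > g:
        raise ValueError(result)
    depth -= 20 > g
    for rows in result:
        g = result * result
        if g <= g == depth:
            break
    depth = 34 - depth
    g = result + 17
    return 9

for rows in result:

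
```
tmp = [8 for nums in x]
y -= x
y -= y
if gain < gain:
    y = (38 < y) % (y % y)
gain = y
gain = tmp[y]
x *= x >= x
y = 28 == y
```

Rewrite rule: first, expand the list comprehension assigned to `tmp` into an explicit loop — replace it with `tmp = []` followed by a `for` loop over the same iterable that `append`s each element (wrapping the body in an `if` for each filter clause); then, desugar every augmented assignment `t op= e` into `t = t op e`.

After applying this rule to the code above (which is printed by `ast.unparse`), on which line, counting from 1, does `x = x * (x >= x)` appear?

Transformed code:
tmp = []
for nums in x:
    tmp.append(8)
y = y - x
y = y - y
if gain < gain:
    y = (38 < y) % (y % y)
gain = y
gain = tmp[y]
x = x * (x >= x)
y = 28 == y

10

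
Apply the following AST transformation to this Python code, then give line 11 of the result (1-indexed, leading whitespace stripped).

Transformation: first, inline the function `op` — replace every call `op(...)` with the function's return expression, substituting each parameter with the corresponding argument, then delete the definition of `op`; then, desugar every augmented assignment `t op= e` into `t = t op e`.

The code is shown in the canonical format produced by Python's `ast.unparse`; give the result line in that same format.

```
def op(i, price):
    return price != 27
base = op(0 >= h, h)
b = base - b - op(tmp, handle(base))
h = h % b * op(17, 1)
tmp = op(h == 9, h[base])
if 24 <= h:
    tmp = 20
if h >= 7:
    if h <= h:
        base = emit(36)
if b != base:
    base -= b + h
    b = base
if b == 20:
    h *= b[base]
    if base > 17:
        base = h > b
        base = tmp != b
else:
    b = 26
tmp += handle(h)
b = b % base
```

Transformed code:
base = h != 27
b = base - b - (handle(base) != 27)
h = h % b * (1 != 27)
tmp = h[base] != 27
if 24 <= h:
    tmp = 20
if h >= 7:
    if h <= h:
        base = emit(36)
if b != base:
    base = base - (b + h)
    b = base
if b == 20:
    h = h * b[base]
    if base > 17:
        base = h > b
        base = tmp != b
else:
    b = 26
tmp = tmp + handle(h)
b = b % base

base = base - (b + h)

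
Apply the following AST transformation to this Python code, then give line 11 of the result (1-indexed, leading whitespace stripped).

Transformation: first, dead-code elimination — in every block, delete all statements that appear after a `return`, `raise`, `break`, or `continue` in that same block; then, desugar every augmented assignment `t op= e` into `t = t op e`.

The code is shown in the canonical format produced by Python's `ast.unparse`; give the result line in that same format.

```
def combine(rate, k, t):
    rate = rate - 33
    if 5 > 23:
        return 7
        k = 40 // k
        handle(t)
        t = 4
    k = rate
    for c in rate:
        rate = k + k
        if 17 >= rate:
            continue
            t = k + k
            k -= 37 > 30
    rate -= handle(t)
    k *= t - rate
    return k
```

k = k * (t - rate)

Transformed code:
def combine(rate, k, t):
    rate = rate - 33
    if 5 > 23:
        return 7
    k = rate
    for c in rate:
        rate = k + k
        if 17 >= rate:
            continue
    rate = rate - handle(t)
    k = k * (t - rate)
    return k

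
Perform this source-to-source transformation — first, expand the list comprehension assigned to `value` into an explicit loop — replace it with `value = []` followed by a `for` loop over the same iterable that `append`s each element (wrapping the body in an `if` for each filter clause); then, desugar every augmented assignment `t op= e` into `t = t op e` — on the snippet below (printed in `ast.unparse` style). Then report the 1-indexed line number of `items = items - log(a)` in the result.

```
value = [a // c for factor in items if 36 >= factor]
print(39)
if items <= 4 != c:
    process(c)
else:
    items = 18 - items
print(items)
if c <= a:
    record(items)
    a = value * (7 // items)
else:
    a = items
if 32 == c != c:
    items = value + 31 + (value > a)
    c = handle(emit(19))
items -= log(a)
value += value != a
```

Transformed code:
value = []
for factor in items:
    if 36 >= factor:
        value.append(a // c)
print(39)
if items <= 4 != c:
    process(c)
else:
    items = 18 - items
print(items)
if c <= a:
    record(items)
    a = value * (7 // items)
else:
    a = items
if 32 == c != c:
    items = value + 31 + (value > a)
    c = handle(emit(19))
items = items - log(a)
value = value + (value != a)

19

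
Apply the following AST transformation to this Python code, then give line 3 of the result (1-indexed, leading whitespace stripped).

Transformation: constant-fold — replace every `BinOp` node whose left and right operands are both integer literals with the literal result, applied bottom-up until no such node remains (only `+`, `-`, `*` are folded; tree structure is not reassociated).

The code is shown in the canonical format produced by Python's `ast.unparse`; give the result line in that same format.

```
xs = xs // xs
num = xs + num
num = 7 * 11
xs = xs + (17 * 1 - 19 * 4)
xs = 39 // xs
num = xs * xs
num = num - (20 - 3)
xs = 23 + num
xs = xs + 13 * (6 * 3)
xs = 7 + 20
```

num = 77

Transformed code:
xs = xs // xs
num = xs + num
num = 77
xs = xs + -59
xs = 39 // xs
num = xs * xs
num = num - 17
xs = 23 + num
xs = xs + 234
xs = 27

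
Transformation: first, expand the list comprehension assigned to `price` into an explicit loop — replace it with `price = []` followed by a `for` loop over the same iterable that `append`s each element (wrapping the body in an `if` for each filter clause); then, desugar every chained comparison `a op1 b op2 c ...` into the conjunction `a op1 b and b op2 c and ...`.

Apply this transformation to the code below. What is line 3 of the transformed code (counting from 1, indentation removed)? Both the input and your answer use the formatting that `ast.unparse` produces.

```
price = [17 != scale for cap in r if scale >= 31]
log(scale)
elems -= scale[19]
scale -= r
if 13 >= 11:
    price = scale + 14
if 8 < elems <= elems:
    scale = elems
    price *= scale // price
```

Transformed code:
price = []
for cap in r:
    if scale >= 31:
        price.append(17 != scale)
log(scale)
elems -= scale[19]
scale -= r
if 13 >= 11:
    price = scale + 14
if 8 < elems and elems <= elems:
    scale = elems
    price *= scale // price

if scale >= 31:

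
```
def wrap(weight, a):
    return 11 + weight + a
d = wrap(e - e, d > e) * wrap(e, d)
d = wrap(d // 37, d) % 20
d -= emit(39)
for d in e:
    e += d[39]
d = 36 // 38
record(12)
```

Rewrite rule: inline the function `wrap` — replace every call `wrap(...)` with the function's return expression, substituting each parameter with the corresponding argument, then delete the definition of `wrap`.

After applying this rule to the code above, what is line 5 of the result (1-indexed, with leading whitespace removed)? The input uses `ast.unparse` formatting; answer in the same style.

e += d[39]

Transformed code:
d = (11 + (e - e) + (d > e)) * (11 + e + d)
d = (11 + d // 37 + d) % 20
d -= emit(39)
for d in e:
    e += d[39]
d = 36 // 38
record(12)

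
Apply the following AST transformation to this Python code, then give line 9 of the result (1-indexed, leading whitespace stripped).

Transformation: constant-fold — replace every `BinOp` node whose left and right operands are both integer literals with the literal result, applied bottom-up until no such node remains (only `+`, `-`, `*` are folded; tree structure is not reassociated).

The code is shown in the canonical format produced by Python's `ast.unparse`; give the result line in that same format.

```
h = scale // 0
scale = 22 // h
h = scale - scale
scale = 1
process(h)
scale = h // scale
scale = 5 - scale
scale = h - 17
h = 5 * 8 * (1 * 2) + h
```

h = 80 + h

Transformed code:
h = scale // 0
scale = 22 // h
h = scale - scale
scale = 1
process(h)
scale = h // scale
scale = 5 - scale
scale = h - 17
h = 80 + h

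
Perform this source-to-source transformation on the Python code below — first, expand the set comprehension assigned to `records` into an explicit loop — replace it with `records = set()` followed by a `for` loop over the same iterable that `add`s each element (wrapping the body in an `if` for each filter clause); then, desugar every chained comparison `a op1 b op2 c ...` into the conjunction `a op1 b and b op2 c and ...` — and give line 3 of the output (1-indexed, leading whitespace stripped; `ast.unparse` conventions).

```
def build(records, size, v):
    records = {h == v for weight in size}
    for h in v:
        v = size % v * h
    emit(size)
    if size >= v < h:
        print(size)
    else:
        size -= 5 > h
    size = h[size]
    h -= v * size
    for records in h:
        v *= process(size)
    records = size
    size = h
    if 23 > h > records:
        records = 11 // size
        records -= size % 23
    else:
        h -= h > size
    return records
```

for weight in size:

Transformed code:
def build(records, size, v):
    records = set()
    for weight in size:
        records.add(h == v)
    for h in v:
        v = size % v * h
    emit(size)
    if size >= v and v < h:
        print(size)
    else:
        size -= 5 > h
    size = h[size]
    h -= v * size
    for records in h:
        v *= process(size)
    records = size
    size = h
    if 23 > h and h > records:
        records = 11 // size
        records -= size % 23
    else:
        h -= h > size
    return records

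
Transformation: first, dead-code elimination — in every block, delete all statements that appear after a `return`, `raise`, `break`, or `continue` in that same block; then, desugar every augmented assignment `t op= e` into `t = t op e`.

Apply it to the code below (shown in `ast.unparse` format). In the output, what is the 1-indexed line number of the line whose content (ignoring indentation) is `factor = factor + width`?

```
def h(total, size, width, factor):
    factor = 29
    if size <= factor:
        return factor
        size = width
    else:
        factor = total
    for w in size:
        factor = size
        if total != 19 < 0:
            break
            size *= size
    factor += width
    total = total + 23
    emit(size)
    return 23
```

11

Transformed code:
def h(total, size, width, factor):
    factor = 29
    if size <= factor:
        return factor
    else:
        factor = total
    for w in size:
        factor = size
        if total != 19 < 0:
            break
    factor = factor + width
    total = total + 23
    emit(size)
    return 23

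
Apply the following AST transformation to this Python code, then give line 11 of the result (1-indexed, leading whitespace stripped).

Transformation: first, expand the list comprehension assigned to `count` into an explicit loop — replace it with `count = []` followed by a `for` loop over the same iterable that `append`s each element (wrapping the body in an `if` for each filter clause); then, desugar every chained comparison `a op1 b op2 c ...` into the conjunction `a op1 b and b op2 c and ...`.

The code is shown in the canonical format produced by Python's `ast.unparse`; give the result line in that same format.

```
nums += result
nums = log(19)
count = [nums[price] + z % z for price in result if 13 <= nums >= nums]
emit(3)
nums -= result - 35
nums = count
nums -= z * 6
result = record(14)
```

Transformed code:
nums += result
nums = log(19)
count = []
for price in result:
    if 13 <= nums and nums >= nums:
        count.append(nums[price] + z % z)
emit(3)
nums -= result - 35
nums = count
nums -= z * 6
result = record(14)

result = record(14)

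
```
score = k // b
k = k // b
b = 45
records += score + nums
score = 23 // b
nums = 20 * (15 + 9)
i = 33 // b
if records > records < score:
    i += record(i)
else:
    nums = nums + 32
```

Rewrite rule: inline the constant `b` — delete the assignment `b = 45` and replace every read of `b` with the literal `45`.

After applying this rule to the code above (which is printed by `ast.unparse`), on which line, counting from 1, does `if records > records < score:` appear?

7

Transformed code:
score = k // 45
k = k // 45
records += score + nums
score = 23 // 45
nums = 20 * (15 + 9)
i = 33 // 45
if records > records < score:
    i += record(i)
else:
    nums = nums + 32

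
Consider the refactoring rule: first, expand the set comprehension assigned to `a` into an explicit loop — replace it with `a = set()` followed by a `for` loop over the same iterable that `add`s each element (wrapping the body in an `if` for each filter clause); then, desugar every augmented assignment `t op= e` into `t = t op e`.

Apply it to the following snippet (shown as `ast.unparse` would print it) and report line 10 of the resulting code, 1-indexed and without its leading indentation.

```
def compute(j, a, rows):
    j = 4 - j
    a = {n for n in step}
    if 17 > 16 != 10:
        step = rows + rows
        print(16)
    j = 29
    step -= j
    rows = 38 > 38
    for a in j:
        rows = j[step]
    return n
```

Transformed code:
def compute(j, a, rows):
    j = 4 - j
    a = set()
    for n in step:
        a.add(n)
    if 17 > 16 != 10:
        step = rows + rows
        print(16)
    j = 29
    step = step - j
    rows = 38 > 38
    for a in j:
        rows = j[step]
    return n

step = step - j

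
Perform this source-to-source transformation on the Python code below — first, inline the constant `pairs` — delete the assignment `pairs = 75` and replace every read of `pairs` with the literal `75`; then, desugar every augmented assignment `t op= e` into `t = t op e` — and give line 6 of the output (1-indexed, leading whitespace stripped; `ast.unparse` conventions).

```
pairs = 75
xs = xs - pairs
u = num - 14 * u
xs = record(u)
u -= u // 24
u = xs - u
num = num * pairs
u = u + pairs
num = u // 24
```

num = num * 75

Transformed code:
xs = xs - 75
u = num - 14 * u
xs = record(u)
u = u - u // 24
u = xs - u
num = num * 75
u = u + 75
num = u // 24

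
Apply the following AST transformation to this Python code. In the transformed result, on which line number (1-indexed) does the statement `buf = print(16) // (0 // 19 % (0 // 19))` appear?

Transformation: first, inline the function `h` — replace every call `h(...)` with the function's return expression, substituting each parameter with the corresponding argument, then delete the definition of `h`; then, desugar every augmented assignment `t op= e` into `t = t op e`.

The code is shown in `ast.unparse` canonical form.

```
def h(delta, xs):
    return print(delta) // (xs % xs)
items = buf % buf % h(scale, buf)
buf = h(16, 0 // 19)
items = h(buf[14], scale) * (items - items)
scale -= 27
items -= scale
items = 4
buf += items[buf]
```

2

Transformed code:
items = buf % buf % (print(scale) // (buf % buf))
buf = print(16) // (0 // 19 % (0 // 19))
items = print(buf[14]) // (scale % scale) * (items - items)
scale = scale - 27
items = items - scale
items = 4
buf = buf + items[buf]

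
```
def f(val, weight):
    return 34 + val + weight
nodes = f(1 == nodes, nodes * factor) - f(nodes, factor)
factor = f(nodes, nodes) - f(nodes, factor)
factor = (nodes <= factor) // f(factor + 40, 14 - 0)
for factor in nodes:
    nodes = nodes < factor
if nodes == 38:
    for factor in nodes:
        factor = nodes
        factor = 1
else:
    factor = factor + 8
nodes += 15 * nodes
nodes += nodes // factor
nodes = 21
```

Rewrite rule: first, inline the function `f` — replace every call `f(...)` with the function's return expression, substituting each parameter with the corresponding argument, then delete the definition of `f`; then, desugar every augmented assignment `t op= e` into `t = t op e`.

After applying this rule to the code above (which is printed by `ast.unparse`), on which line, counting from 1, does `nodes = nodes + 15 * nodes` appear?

12

Transformed code:
nodes = 34 + (1 == nodes) + nodes * factor - (34 + nodes + factor)
factor = 34 + nodes + nodes - (34 + nodes + factor)
factor = (nodes <= factor) // (34 + (factor + 40) + (14 - 0))
for factor in nodes:
    nodes = nodes < factor
if nodes == 38:
    for factor in nodes:
        factor = nodes
        factor = 1
else:
    factor = factor + 8
nodes = nodes + 15 * nodes
nodes = nodes + nodes // factor
nodes = 21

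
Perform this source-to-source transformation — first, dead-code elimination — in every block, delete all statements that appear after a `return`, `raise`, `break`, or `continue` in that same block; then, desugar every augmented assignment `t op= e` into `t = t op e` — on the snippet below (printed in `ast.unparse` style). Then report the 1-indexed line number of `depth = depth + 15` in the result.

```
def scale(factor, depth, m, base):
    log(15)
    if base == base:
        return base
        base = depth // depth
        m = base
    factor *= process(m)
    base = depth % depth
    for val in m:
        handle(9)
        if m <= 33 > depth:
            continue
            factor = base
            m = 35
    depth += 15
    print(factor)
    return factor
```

Transformed code:
def scale(factor, depth, m, base):
    log(15)
    if base == base:
        return base
    factor = factor * process(m)
    base = depth % depth
    for val in m:
        handle(9)
        if m <= 33 > depth:
            continue
    depth = depth + 15
    print(factor)
    return factor

11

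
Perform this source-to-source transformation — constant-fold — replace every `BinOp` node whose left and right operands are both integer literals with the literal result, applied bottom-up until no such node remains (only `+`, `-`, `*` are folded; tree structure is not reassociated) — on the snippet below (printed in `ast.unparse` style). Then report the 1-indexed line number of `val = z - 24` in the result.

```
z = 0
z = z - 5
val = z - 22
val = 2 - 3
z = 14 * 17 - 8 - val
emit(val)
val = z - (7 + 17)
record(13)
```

7

Transformed code:
z = 0
z = z - 5
val = z - 22
val = -1
z = 230 - val
emit(val)
val = z - 24
record(13)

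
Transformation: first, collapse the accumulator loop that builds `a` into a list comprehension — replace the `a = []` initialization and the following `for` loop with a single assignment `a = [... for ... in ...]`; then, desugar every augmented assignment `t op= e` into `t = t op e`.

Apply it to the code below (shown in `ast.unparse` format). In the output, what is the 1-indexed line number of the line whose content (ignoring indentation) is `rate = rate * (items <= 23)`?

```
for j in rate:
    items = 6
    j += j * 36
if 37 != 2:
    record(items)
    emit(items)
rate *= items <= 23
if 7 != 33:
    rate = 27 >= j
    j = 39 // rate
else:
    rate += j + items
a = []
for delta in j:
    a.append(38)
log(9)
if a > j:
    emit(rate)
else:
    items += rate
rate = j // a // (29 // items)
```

7

Transformed code:
for j in rate:
    items = 6
    j = j + j * 36
if 37 != 2:
    record(items)
    emit(items)
rate = rate * (items <= 23)
if 7 != 33:
    rate = 27 >= j
    j = 39 // rate
else:
    rate = rate + (j + items)
a = [38 for delta in j]
log(9)
if a > j:
    emit(rate)
else:
    items = items + rate
rate = j // a // (29 // items)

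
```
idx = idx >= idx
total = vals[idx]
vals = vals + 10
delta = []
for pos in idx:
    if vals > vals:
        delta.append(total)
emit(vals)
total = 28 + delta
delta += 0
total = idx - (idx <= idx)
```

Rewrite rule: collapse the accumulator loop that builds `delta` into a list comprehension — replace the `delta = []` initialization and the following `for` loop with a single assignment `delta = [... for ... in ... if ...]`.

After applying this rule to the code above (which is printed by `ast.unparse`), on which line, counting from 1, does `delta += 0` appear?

7

Transformed code:
idx = idx >= idx
total = vals[idx]
vals = vals + 10
delta = [total for pos in idx if vals > vals]
emit(vals)
total = 28 + delta
delta += 0
total = idx - (idx <= idx)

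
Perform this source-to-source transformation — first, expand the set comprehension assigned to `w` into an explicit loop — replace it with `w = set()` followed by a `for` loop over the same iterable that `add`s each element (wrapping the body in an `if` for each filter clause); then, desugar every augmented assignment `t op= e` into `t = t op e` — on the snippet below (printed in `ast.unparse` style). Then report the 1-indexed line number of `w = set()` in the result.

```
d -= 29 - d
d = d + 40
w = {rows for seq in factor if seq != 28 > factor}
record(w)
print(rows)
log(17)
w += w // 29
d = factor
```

Transformed code:
d = d - (29 - d)
d = d + 40
w = set()
for seq in factor:
    if seq != 28 > factor:
        w.add(rows)
record(w)
print(rows)
log(17)
w = w + w // 29
d = factor

3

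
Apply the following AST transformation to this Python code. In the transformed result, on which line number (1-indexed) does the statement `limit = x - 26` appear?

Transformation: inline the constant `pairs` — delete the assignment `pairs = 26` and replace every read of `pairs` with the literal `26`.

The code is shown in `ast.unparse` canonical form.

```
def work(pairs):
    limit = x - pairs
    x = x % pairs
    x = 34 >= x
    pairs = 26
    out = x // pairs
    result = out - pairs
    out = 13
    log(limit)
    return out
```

Transformed code:
def work(pairs):
    limit = x - 26
    x = x % 26
    x = 34 >= x
    out = x // 26
    result = out - 26
    out = 13
    log(limit)
    return out

2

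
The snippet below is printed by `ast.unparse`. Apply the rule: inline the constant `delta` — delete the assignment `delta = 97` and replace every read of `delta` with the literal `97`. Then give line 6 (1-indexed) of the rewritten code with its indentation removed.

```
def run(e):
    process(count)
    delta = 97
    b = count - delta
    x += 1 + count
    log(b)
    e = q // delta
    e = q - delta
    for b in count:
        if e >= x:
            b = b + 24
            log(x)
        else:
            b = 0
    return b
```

e = q // 97

Transformed code:
def run(e):
    process(count)
    b = count - 97
    x += 1 + count
    log(b)
    e = q // 97
    e = q - 97
    for b in count:
        if e >= x:
            b = b + 24
            log(x)
        else:
            b = 0
    return b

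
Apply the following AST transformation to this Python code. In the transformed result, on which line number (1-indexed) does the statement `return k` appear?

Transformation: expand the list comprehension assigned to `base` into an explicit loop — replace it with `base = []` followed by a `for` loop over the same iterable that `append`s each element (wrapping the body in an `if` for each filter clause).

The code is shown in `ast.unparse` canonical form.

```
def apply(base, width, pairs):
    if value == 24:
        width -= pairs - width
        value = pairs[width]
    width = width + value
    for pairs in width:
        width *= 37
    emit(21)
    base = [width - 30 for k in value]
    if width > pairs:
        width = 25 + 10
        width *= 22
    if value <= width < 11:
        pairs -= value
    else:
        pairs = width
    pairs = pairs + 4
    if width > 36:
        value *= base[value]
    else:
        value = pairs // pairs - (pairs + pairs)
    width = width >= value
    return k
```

Transformed code:
def apply(base, width, pairs):
    if value == 24:
        width -= pairs - width
        value = pairs[width]
    width = width + value
    for pairs in width:
        width *= 37
    emit(21)
    base = []
    for k in value:
        base.append(width - 30)
    if width > pairs:
        width = 25 + 10
        width *= 22
    if value <= width < 11:
        pairs -= value
    else:
        pairs = width
    pairs = pairs + 4
    if width > 36:
        value *= base[value]
    else:
        value = pairs // pairs - (pairs + pairs)
    width = width >= value
    return k

25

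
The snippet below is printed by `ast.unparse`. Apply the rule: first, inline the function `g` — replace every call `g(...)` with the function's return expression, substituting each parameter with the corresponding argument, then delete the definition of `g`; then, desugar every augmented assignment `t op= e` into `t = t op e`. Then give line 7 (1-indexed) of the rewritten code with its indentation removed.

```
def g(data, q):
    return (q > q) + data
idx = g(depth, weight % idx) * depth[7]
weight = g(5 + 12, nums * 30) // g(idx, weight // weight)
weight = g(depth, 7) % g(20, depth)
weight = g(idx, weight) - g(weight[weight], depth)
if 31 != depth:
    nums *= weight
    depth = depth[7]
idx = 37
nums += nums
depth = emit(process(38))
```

depth = depth[7]

Transformed code:
idx = ((weight % idx > weight % idx) + depth) * depth[7]
weight = ((nums * 30 > nums * 30) + (5 + 12)) // ((weight // weight > weight // weight) + idx)
weight = ((7 > 7) + depth) % ((depth > depth) + 20)
weight = (weight > weight) + idx - ((depth > depth) + weight[weight])
if 31 != depth:
    nums = nums * weight
    depth = depth[7]
idx = 37
nums = nums + nums
depth = emit(process(38))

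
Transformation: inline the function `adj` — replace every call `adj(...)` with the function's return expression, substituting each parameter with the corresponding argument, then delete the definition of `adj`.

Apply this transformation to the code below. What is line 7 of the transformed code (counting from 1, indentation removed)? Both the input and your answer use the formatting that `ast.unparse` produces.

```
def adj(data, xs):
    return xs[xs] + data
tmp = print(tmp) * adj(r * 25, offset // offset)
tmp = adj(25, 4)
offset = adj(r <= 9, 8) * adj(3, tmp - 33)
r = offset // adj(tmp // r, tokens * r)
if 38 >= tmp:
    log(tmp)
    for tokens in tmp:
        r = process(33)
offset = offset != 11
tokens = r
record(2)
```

Transformed code:
tmp = print(tmp) * ((offset // offset)[offset // offset] + r * 25)
tmp = 4[4] + 25
offset = (8[8] + (r <= 9)) * ((tmp - 33)[tmp - 33] + 3)
r = offset // ((tokens * r)[tokens * r] + tmp // r)
if 38 >= tmp:
    log(tmp)
    for tokens in tmp:
        r = process(33)
offset = offset != 11
tokens = r
record(2)

for tokens in tmp:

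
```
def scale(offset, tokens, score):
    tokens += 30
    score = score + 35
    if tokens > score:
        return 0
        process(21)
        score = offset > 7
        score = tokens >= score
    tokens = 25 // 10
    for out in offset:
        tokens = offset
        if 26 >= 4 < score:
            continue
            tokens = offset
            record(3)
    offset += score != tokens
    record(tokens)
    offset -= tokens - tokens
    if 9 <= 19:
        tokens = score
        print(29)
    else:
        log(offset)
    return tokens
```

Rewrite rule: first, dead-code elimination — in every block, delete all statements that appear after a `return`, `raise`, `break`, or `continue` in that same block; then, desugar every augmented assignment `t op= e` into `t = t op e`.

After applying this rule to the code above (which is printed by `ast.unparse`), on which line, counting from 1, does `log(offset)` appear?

Transformed code:
def scale(offset, tokens, score):
    tokens = tokens + 30
    score = score + 35
    if tokens > score:
        return 0
    tokens = 25 // 10
    for out in offset:
        tokens = offset
        if 26 >= 4 < score:
            continue
    offset = offset + (score != tokens)
    record(tokens)
    offset = offset - (tokens - tokens)
    if 9 <= 19:
        tokens = score
        print(29)
    else:
        log(offset)
    return tokens

18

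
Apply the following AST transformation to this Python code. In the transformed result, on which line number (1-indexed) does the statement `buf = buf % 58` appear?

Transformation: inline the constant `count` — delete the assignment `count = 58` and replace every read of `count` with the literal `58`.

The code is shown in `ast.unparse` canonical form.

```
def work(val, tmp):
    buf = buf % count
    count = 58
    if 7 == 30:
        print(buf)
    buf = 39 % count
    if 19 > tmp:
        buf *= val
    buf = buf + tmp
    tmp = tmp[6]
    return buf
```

2

Transformed code:
def work(val, tmp):
    buf = buf % 58
    if 7 == 30:
        print(buf)
    buf = 39 % 58
    if 19 > tmp:
        buf *= val
    buf = buf + tmp
    tmp = tmp[6]
    return buf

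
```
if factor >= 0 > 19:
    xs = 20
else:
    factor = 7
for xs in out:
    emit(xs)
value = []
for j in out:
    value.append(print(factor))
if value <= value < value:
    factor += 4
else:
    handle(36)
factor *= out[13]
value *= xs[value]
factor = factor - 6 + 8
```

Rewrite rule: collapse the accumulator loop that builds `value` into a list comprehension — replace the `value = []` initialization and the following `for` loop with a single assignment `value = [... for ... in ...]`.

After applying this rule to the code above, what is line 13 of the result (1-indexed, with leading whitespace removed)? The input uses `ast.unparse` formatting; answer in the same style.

Transformed code:
if factor >= 0 > 19:
    xs = 20
else:
    factor = 7
for xs in out:
    emit(xs)
value = [print(factor) for j in out]
if value <= value < value:
    factor += 4
else:
    handle(36)
factor *= out[13]
value *= xs[value]
factor = factor - 6 + 8

value *= xs[value]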